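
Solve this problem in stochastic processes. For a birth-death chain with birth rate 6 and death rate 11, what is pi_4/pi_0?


For birth-death process, pi_n/pi_0 = (lambda/mu)^n
= (6/11)^4
= 0.0885

0.0885


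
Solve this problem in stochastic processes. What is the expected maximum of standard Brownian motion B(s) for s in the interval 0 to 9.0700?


E(max B(s)) = sqrt(2t/pi)
= sqrt(2*9.0700/pi)
= sqrt(5.7741)
= 2.4029

2.4029


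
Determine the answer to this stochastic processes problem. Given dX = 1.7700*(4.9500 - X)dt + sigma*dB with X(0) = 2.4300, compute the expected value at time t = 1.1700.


E[X(t)] = mu + (X(0) - mu)*exp(-theta*t)
= 4.9500 + (2.4300 - 4.9500)*exp(-1.7700*1.1700)
= 4.9500 + -2.5200 * 0.1261
= 4.6323

4.6323


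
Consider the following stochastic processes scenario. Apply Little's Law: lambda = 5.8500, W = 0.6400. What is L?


Little's Law: L = lambda * W
= 5.8500 * 0.6400
= 3.7440

3.7440


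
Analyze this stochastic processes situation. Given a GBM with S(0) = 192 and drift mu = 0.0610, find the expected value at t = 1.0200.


E[S(t)] = S(0) * exp(mu * t)
= 192 * exp(0.0610 * 1.0200)
= 192 * 1.0642
= 204.3257

204.3257


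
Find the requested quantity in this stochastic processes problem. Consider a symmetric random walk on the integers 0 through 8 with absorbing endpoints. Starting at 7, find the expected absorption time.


For symmetric RW on 0,...,N with absorbing barriers, E(i) = i*(N-i)
E(7) = 7 * 1 = 7

7


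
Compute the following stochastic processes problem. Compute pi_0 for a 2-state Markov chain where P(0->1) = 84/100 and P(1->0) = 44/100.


Stationary distribution: pi_0 = p10/(p01+p10), pi_1 = p01/(p01+p10)
p01 = 0.8400, p10 = 0.4400
pi_0 = 0.3438

0.3438


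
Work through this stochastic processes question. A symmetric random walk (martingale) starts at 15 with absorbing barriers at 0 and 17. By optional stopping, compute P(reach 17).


By optional stopping theorem: E(M at tau) = M(0) = 15
P(hit 17)*17 + P(hit 0)*0 = 15
P(hit 17) = (15 - 0)/(17 - 0) = 15/17 = 0.8824

0.8824


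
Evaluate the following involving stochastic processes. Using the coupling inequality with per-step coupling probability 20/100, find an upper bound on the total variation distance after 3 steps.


TV distance bound <= (1-delta)^n
= (1 - 0.2000)^3
= 0.8000^3
= 0.5120

0.5120


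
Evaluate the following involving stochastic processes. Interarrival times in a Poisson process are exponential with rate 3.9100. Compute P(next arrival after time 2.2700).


P(X > t) = exp(-lambda * t)
= exp(-3.9100 * 2.2700)
= exp(-8.8757) = 1.3974e-04

1.3974e-04


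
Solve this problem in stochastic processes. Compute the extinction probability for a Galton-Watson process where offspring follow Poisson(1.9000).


Since mu = 1.9000 > 1, extinction prob q < 1.
Solve s = exp(mu*(s-1)) iteratively.
q = 0.2328

0.2328


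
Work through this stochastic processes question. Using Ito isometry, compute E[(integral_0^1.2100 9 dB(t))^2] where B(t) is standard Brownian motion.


By Ito isometry: E[(int f dB)^2] = int f^2 dt
= 9^2 * 1.2100
= 81 * 1.2100 = 98.0100

98.0100


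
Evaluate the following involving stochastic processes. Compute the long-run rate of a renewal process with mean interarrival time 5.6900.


Long-run renewal rate = 1/E(X)
= 1/5.6900
= 0.1757

0.1757


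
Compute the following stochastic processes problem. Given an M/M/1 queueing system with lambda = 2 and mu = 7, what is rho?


rho = lambda/mu
= 2/7
= 0.2857

0.2857


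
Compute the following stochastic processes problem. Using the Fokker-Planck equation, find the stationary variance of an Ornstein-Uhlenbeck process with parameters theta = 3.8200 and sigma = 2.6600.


Stationary variance = sigma^2 / (2*theta)
= 2.6600^2 / (2*3.8200)
= 7.0756 / 7.6400
= 0.9261

0.9261


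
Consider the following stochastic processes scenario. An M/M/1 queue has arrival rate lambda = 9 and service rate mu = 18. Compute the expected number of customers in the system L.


rho = 9/18 = 0.5000
L = rho/(1-rho)
= 0.5000/0.5000
= 1.0000

1.0000


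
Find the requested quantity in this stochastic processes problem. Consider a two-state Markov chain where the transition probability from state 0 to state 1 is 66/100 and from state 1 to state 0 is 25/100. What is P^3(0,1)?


Computing P^3 by matrix multiplication.
P = [[0.3400, 0.6600], [0.2500, 0.7500]]
After raising P to the power 3:
P^3(0,1) = 0.7247

0.7247


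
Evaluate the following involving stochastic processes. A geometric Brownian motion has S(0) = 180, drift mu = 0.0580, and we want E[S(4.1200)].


E[S(t)] = S(0) * exp(mu * t)
= 180 * exp(0.0580 * 4.1200)
= 180 * 1.2699
= 228.5870

228.5870


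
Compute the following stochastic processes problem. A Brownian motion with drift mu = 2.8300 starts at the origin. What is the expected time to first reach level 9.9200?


Expected first passage time = a/mu
= 9.9200/2.8300
= 3.5053

3.5053


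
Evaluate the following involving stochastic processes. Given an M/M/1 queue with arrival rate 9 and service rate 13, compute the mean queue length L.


rho = 9/13 = 0.6923
L = rho/(1-rho)
= 0.6923/0.3077
= 2.2500

2.2500


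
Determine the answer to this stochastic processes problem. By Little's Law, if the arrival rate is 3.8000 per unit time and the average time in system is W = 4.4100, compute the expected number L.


Little's Law: L = lambda * W
= 3.8000 * 4.4100
= 16.7580

16.7580


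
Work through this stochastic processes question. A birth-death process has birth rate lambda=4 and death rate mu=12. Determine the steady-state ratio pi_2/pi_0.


For birth-death process, pi_n/pi_0 = (lambda/mu)^n
= (4/12)^2
= 0.1111

0.1111


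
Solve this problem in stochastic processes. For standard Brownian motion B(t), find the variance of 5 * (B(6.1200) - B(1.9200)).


Var(alpha*(B(t)-B(s))) = alpha^2 * (t-s)
= 5^2 * (6.1200 - 1.9200)
= 25 * 4.2000
= 105.0000

105.0000


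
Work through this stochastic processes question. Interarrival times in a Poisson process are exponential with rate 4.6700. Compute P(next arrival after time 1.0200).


P(X > t) = exp(-lambda * t)
= exp(-4.6700 * 1.0200)
= exp(-4.7634) = 0.0085

0.0085


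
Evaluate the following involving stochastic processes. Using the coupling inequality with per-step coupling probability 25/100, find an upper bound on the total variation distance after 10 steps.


TV distance bound <= (1-delta)^n
= (1 - 0.2500)^10
= 0.7500^10
= 0.0563

0.0563


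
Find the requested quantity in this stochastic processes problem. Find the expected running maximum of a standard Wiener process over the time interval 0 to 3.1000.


E(max B(s)) = sqrt(2t/pi)
= sqrt(2*3.1000/pi)
= sqrt(1.9735)
= 1.4048

1.4048


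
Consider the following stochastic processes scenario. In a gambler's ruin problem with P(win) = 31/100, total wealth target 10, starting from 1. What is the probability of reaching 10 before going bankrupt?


Gambler's ruin formula:
r = q/p = 0.6900/0.3100 = 2.2258
P(win) = (1 - r^i)/(1 - r^N)
= (1 - 2.2258^1)/(1 - 2.2258^10)
= 4.1086e-04

4.1086e-04


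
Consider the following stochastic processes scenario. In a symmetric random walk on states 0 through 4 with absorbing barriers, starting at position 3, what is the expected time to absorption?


For symmetric RW on 0,...,N with absorbing barriers, E(i) = i*(N-i)
E(3) = 3 * 1 = 3

3


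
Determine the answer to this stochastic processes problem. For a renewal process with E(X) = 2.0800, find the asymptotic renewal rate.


Long-run renewal rate = 1/E(X)
= 1/2.0800
= 0.4808

0.4808


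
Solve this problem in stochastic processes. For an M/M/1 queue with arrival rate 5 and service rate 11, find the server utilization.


rho = lambda/mu
= 5/11
= 0.4545

0.4545


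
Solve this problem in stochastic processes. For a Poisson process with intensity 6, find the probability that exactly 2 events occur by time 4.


P(N(t)=k) = (lambda*t)^k * exp(-lambda*t) / k!
lambda*t = 24
= 24^2 * exp(-24) / 2!
= 576 * 3.7751e-11 / 2
= 1.0872e-08

1.0872e-08


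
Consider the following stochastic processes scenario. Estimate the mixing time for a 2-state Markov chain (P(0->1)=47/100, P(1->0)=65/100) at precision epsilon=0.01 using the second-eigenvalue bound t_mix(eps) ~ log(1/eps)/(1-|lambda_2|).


lambda_2 = |1 - p01 - p10| = |1 - 0.4700 - 0.6500| = 0.1200
t_mix ~ log(1/eps)/(1 - |lambda_2|)
= log(100)/(1 - 0.1200) = 4.6052/0.8800
= 5.2331

5.2331


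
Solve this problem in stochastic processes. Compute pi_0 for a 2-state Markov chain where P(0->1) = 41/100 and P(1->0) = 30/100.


Stationary distribution: pi_0 = p10/(p01+p10), pi_1 = p01/(p01+p10)
p01 = 0.4100, p10 = 0.3000
pi_0 = 0.4225

0.4225


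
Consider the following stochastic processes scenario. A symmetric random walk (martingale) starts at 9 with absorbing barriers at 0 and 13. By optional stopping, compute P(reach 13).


By optional stopping theorem: E(M at tau) = M(0) = 9
P(hit 13)*13 + P(hit 0)*0 = 9
P(hit 13) = (9 - 0)/(13 - 0) = 9/13 = 0.6923

0.6923


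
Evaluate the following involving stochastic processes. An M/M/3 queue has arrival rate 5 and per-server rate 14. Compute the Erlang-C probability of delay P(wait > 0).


a = lambda/mu = 0.3571
rho = a/c = 0.1190
Erlang-C formula applied:
C(c,a) = 0.0060

0.0060


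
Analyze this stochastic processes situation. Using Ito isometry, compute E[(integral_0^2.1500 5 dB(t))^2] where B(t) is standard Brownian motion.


By Ito isometry: E[(int f dB)^2] = int f^2 dt
= 5^2 * 2.1500
= 25 * 2.1500 = 53.7500

53.7500


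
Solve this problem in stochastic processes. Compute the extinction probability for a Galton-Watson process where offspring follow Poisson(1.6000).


Since mu = 1.6000 > 1, extinction prob q < 1.
Solve s = exp(mu*(s-1)) iteratively.
q = 0.3580

0.3580


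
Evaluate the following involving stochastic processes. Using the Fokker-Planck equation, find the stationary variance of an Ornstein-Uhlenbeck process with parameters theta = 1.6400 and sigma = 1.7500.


Stationary variance = sigma^2 / (2*theta)
= 1.7500^2 / (2*1.6400)
= 3.0625 / 3.2800
= 0.9337

0.9337


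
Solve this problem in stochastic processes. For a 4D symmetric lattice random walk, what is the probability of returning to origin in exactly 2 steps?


P(return in 2 steps) = P(reverse first step) = 1/(2d)
= 1/8
= 0.1250

0.1250


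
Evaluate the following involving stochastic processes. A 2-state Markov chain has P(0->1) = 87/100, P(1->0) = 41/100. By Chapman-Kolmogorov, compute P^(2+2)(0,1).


P^4 = P^2 * P^2
Computing via matrix multiplication of the transition matrix.
Entry (0,1) of P^4 = 0.6755

0.6755


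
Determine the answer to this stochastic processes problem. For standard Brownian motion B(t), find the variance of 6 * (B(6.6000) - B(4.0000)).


Var(alpha*(B(t)-B(s))) = alpha^2 * (t-s)
= 6^2 * (6.6000 - 4.0000)
= 36 * 2.6000
= 93.6000

93.6000


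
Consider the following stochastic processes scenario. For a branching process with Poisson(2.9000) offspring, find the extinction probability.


Since mu = 2.9000 > 1, extinction prob q < 1.
Solve s = exp(mu*(s-1)) iteratively.
q = 0.0668

0.0668


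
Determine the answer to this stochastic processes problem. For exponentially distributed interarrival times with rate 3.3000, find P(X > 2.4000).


P(X > t) = exp(-lambda * t)
= exp(-3.3000 * 2.4000)
= exp(-7.9200) = 3.6340e-04

3.6340e-04


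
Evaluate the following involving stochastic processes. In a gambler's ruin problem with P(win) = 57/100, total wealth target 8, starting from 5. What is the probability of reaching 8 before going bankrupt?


Gambler's ruin formula:
r = q/p = 0.4300/0.5700 = 0.7544
P(win) = (1 - r^i)/(1 - r^N)
= (1 - 0.7544^5)/(1 - 0.7544^8)
= 0.8442

0.8442


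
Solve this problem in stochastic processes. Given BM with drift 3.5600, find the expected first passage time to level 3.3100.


Expected first passage time = a/mu
= 3.3100/3.5600
= 0.9298

0.9298


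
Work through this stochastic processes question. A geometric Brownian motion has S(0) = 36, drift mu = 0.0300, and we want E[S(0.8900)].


E[S(t)] = S(0) * exp(mu * t)
= 36 * exp(0.0300 * 0.8900)
= 36 * 1.0271
= 36.9741

36.9741


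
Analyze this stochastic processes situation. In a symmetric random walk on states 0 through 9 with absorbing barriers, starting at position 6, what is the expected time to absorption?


For symmetric RW on 0,...,N with absorbing barriers, E(i) = i*(N-i)
E(6) = 6 * 3 = 18

18


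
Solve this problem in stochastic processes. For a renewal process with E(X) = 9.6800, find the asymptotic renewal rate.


Long-run renewal rate = 1/E(X)
= 1/9.6800
= 0.1033

0.1033


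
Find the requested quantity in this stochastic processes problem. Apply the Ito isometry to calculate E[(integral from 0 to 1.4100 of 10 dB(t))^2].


By Ito isometry: E[(int f dB)^2] = int f^2 dt
= 10^2 * 1.4100
= 100 * 1.4100 = 141.0000

141.0000


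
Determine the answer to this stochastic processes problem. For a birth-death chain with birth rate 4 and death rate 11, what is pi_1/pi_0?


For birth-death process, pi_n/pi_0 = (lambda/mu)^n
= (4/11)^1
= 0.3636

0.3636


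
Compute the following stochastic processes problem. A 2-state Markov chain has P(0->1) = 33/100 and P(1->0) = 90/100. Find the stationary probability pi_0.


Stationary distribution: pi_0 = p10/(p01+p10), pi_1 = p01/(p01+p10)
p01 = 0.3300, p10 = 0.9000
pi_0 = 0.7317

0.7317


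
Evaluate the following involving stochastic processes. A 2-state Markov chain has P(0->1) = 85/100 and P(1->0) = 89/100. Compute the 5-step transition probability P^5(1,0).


Computing P^5 by matrix multiplication.
P = [[0.1500, 0.8500], [0.8900, 0.1100]]
After raising P to the power 5:
P^5(1,0) = 0.6250

0.6250


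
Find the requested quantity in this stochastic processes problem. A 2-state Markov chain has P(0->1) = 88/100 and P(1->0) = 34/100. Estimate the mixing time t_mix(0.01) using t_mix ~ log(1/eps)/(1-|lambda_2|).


lambda_2 = |1 - p01 - p10| = |1 - 0.8800 - 0.3400| = 0.2200
t_mix ~ log(1/eps)/(1 - |lambda_2|)
= log(100)/(1 - 0.2200) = 4.6052/0.7800
= 5.9041

5.9041


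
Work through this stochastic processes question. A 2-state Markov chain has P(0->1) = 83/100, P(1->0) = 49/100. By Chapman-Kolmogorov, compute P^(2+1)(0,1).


P^3 = P^2 * P^1
Computing via matrix multiplication of the transition matrix.
Entry (0,1) of P^3 = 0.6494

0.6494


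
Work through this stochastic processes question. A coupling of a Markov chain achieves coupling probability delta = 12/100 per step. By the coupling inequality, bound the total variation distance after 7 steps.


TV distance bound <= (1-delta)^n
= (1 - 0.1200)^7
= 0.8800^7
= 0.4087

0.4087


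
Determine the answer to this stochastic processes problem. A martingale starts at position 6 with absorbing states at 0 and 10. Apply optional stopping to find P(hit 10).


By optional stopping theorem: E(M at tau) = M(0) = 6
P(hit 10)*10 + P(hit 0)*0 = 6
P(hit 10) = (6 - 0)/(10 - 0) = 3/5 = 0.6000

0.6000


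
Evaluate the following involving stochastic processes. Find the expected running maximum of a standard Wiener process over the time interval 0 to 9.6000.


E(max B(s)) = sqrt(2t/pi)
= sqrt(2*9.6000/pi)
= sqrt(6.1115)
= 2.4722

2.4722


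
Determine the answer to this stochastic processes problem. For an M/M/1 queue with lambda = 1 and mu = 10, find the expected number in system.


rho = 1/10 = 0.1000
L = rho/(1-rho)
= 0.1000/0.9000
= 0.1111

0.1111


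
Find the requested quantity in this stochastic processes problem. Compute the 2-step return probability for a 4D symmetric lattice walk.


P(return in 2 steps) = P(reverse first step) = 1/(2d)
= 1/8
= 0.1250

0.1250


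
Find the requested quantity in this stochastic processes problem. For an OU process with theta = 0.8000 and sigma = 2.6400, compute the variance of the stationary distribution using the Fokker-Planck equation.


Stationary variance = sigma^2 / (2*theta)
= 2.6400^2 / (2*0.8000)
= 6.9696 / 1.6000
= 4.3560

4.3560


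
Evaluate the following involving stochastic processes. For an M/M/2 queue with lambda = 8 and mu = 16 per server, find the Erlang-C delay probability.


a = lambda/mu = 0.5000
rho = a/c = 0.2500
Erlang-C formula applied:
C(c,a) = 0.1000

0.1000


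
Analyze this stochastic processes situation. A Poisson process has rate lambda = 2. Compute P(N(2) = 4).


P(N(t)=k) = (lambda*t)^k * exp(-lambda*t) / k!
lambda*t = 4
= 4^4 * exp(-4) / 4!
= 256 * 0.0183 / 24
= 0.1954

0.1954


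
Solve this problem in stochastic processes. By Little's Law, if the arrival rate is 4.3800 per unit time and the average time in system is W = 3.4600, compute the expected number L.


Little's Law: L = lambda * W
= 4.3800 * 3.4600
= 15.1548

15.1548


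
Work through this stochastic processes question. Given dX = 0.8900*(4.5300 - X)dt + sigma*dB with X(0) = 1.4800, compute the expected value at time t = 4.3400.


E[X(t)] = mu + (X(0) - mu)*exp(-theta*t)
= 4.5300 + (1.4800 - 4.5300)*exp(-0.8900*4.3400)
= 4.5300 + -3.0500 * 0.0210
= 4.4659

4.4659


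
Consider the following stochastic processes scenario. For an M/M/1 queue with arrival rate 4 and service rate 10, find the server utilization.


rho = lambda/mu
= 4/10
= 0.4000

0.4000


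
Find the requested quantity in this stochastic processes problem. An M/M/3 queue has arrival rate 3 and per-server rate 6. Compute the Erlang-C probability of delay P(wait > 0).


a = lambda/mu = 0.5000
rho = a/c = 0.1667
Erlang-C formula applied:
C(c,a) = 0.0152

0.0152


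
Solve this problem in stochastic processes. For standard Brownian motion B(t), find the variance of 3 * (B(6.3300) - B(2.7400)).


Var(alpha*(B(t)-B(s))) = alpha^2 * (t-s)
= 3^2 * (6.3300 - 2.7400)
= 9 * 3.5900
= 32.3100

32.3100


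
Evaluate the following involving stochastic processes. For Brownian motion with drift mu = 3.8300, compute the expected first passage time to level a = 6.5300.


Expected first passage time = a/mu
= 6.5300/3.8300
= 1.7050

1.7050


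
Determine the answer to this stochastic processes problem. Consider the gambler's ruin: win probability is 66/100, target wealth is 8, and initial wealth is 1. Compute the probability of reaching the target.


Gambler's ruin formula:
r = q/p = 0.3400/0.6600 = 0.5152
P(win) = (1 - r^i)/(1 - r^N)
= (1 - 0.5152^1)/(1 - 0.5152^8)
= 0.4873

0.4873


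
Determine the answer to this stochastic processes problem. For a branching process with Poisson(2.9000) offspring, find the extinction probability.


Since mu = 2.9000 > 1, extinction prob q < 1.
Solve s = exp(mu*(s-1)) iteratively.
q = 0.0668

0.0668


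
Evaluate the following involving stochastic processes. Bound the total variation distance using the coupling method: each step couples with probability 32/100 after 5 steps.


TV distance bound <= (1-delta)^n
= (1 - 0.3200)^5
= 0.6800^5
= 0.1454

0.1454


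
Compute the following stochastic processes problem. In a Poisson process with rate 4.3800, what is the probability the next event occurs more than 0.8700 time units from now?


P(X > t) = exp(-lambda * t)
= exp(-4.3800 * 0.8700)
= exp(-3.8106) = 0.0221

0.0221


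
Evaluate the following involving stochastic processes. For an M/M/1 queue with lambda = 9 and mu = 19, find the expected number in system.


rho = 9/19 = 0.4737
L = rho/(1-rho)
= 0.4737/0.5263
= 0.9000

0.9000


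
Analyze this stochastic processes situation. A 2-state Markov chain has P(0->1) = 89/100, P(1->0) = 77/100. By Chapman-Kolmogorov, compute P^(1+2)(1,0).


P^3 = P^1 * P^2
Computing via matrix multiplication of the transition matrix.
Entry (1,0) of P^3 = 0.5972

0.5972


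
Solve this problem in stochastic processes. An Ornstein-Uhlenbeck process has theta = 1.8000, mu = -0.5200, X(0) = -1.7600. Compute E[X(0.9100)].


E[X(t)] = mu + (X(0) - mu)*exp(-theta*t)
= -0.5200 + (-1.7600 - -0.5200)*exp(-1.8000*0.9100)
= -0.5200 + -1.2400 * 0.1944
= -0.7610

-0.7610


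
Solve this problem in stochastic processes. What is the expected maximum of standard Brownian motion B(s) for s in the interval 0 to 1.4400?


E(max B(s)) = sqrt(2t/pi)
= sqrt(2*1.4400/pi)
= sqrt(0.9167)
= 0.9575

0.9575


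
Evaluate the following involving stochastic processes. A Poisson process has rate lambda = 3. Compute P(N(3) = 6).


P(N(t)=k) = (lambda*t)^k * exp(-lambda*t) / k!
lambda*t = 9
= 9^6 * exp(-9) / 6!
= 531441 * 1.2341e-04 / 720
= 0.0911

0.0911


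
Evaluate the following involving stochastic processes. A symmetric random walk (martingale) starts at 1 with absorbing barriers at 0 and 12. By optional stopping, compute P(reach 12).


By optional stopping theorem: E(M at tau) = M(0) = 1
P(hit 12)*12 + P(hit 0)*0 = 1
P(hit 12) = (1 - 0)/(12 - 0) = 1/12 = 0.0833

0.0833


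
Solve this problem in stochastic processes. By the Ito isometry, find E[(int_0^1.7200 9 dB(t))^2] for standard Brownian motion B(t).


By Ito isometry: E[(int f dB)^2] = int f^2 dt
= 9^2 * 1.7200
= 81 * 1.7200 = 139.3200

139.3200


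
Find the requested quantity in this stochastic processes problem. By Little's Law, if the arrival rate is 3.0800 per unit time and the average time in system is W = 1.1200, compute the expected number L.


Little's Law: L = lambda * W
= 3.0800 * 1.1200
= 3.4496

3.4496


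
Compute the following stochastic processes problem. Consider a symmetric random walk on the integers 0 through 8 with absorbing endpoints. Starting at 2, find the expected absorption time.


For symmetric RW on 0,...,N with absorbing barriers, E(i) = i*(N-i)
E(2) = 2 * 6 = 12

12


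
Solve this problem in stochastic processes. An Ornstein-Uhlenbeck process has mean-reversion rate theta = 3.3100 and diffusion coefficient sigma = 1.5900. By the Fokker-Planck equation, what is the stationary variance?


Stationary variance = sigma^2 / (2*theta)
= 1.5900^2 / (2*3.3100)
= 2.5281 / 6.6200
= 0.3819

0.3819


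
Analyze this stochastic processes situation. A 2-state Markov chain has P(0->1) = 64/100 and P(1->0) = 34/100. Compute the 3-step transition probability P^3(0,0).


Computing P^3 by matrix multiplication.
P = [[0.3600, 0.6400], [0.3400, 0.6600]]
After raising P to the power 3:
P^3(0,0) = 0.3469

0.3469


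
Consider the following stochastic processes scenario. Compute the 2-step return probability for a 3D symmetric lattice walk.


P(return in 2 steps) = P(reverse first step) = 1/(2d)
= 1/6
= 0.1667

0.1667


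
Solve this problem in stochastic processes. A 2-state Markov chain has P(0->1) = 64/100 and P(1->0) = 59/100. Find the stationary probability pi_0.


Stationary distribution: pi_0 = p10/(p01+p10), pi_1 = p01/(p01+p10)
p01 = 0.6400, p10 = 0.5900
pi_0 = 0.4797

0.4797


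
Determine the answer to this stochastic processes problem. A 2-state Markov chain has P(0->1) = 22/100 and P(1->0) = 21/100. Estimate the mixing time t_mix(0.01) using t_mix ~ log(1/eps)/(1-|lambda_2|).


lambda_2 = |1 - p01 - p10| = |1 - 0.2200 - 0.2100| = 0.5700
t_mix ~ log(1/eps)/(1 - |lambda_2|)
= log(100)/(1 - 0.5700) = 4.6052/0.4300
= 10.7097

10.7097


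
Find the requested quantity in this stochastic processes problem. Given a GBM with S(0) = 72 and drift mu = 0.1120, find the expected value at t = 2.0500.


E[S(t)] = S(0) * exp(mu * t)
= 72 * exp(0.1120 * 2.0500)
= 72 * 1.2581
= 90.5830

90.5830


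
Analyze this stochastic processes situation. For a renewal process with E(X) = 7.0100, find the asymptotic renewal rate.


Long-run renewal rate = 1/E(X)
= 1/7.0100
= 0.1427

0.1427


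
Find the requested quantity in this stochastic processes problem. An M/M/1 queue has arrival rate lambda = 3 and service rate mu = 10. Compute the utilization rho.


rho = lambda/mu
= 3/10
= 0.3000

0.3000


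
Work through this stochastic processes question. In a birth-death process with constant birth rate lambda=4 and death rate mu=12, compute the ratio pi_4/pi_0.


For birth-death process, pi_n/pi_0 = (lambda/mu)^n
= (4/12)^4
= 0.0123

0.0123


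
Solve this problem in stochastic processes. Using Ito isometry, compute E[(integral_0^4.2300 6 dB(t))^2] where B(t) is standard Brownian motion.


By Ito isometry: E[(int f dB)^2] = int f^2 dt
= 6^2 * 4.2300
= 36 * 4.2300 = 152.2800

152.2800


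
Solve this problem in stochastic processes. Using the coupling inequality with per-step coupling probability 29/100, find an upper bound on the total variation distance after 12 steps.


TV distance bound <= (1-delta)^n
= (1 - 0.2900)^12
= 0.7100^12
= 0.0164

0.0164


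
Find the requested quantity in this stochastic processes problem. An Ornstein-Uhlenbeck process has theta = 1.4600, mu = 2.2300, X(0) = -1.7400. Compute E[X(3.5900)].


E[X(t)] = mu + (X(0) - mu)*exp(-theta*t)
= 2.2300 + (-1.7400 - 2.2300)*exp(-1.4600*3.5900)
= 2.2300 + -3.9700 * 0.0053
= 2.2090

2.2090


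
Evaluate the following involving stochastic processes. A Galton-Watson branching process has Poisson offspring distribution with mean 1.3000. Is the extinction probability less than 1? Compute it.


Since mu = 1.3000 > 1, extinction prob q < 1.
Solve s = exp(mu*(s-1)) iteratively.
q = 0.5770

0.5770


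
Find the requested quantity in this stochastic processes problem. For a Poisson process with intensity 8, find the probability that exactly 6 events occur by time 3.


P(N(t)=k) = (lambda*t)^k * exp(-lambda*t) / k!
lambda*t = 24
= 24^6 * exp(-24) / 6!
= 191102976 * 3.7751e-11 / 720
= 1.0020e-05

1.0020e-05


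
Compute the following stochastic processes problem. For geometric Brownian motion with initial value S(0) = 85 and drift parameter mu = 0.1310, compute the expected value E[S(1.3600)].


E[S(t)] = S(0) * exp(mu * t)
= 85 * exp(0.1310 * 1.3600)
= 85 * 1.1950
= 101.5764

101.5764


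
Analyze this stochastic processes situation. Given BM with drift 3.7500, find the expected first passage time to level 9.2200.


Expected first passage time = a/mu
= 9.2200/3.7500
= 2.4587

2.4587


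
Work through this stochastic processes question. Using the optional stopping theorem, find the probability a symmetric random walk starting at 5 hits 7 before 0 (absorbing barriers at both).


By optional stopping theorem: E(M at tau) = M(0) = 5
P(hit 7)*7 + P(hit 0)*0 = 5
P(hit 7) = (5 - 0)/(7 - 0) = 5/7 = 0.7143

0.7143


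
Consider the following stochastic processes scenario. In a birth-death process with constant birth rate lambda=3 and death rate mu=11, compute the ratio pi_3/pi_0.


For birth-death process, pi_n/pi_0 = (lambda/mu)^n
= (3/11)^3
= 0.0203

0.0203


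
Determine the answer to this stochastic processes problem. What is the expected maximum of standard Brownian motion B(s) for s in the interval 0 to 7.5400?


E(max B(s)) = sqrt(2t/pi)
= sqrt(2*7.5400/pi)
= sqrt(4.8001)
= 2.1909

2.1909


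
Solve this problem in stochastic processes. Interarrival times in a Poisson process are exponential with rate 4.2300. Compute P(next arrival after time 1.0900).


P(X > t) = exp(-lambda * t)
= exp(-4.2300 * 1.0900)
= exp(-4.6107) = 0.0099

0.0099


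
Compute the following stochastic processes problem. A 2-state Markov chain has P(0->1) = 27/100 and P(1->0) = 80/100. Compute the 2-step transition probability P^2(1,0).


Computing P^2 by matrix multiplication.
P = [[0.7300, 0.2700], [0.8000, 0.2000]]
After raising P to the power 2:
P^2(1,0) = 0.7440

0.7440


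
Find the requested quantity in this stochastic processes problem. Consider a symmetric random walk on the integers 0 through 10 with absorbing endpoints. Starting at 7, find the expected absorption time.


For symmetric RW on 0,...,N with absorbing barriers, E(i) = i*(N-i)
E(7) = 7 * 3 = 21

21


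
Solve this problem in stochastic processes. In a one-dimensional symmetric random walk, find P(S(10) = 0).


P(S(10) = 0) = C(10,5) / 4^5
= 252 / 1024
= 0.2461

0.2461


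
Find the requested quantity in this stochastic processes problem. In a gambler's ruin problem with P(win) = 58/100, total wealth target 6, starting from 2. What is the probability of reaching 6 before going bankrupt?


Gambler's ruin formula:
r = q/p = 0.4200/0.5800 = 0.7241
P(win) = (1 - r^i)/(1 - r^N)
= (1 - 0.7241^2)/(1 - 0.7241^6)
= 0.5558

0.5558


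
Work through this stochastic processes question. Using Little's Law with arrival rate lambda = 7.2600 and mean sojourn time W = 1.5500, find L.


Little's Law: L = lambda * W
= 7.2600 * 1.5500
= 11.2530

11.2530


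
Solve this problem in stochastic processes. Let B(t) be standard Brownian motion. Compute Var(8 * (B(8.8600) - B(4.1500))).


Var(alpha*(B(t)-B(s))) = alpha^2 * (t-s)
= 8^2 * (8.8600 - 4.1500)
= 64 * 4.7100
= 301.4400

301.4400


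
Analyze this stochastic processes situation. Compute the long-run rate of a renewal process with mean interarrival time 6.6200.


Long-run renewal rate = 1/E(X)
= 1/6.6200
= 0.1511

0.1511


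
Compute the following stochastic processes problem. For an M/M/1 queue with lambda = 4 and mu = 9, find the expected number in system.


rho = 4/9 = 0.4444
L = rho/(1-rho)
= 0.4444/0.5556
= 0.8000

0.8000


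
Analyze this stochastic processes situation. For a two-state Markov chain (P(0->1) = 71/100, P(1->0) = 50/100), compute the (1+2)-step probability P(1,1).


P^3 = P^1 * P^2
Computing via matrix multiplication of the transition matrix.
Entry (1,1) of P^3 = 0.5829

0.5829


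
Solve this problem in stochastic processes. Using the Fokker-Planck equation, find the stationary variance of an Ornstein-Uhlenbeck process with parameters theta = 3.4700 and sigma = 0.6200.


Stationary variance = sigma^2 / (2*theta)
= 0.6200^2 / (2*3.4700)
= 0.3844 / 6.9400
= 0.0554

0.0554


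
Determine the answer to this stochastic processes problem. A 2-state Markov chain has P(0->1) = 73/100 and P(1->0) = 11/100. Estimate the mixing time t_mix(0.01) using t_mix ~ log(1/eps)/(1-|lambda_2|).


lambda_2 = |1 - p01 - p10| = |1 - 0.7300 - 0.1100| = 0.1600
t_mix ~ log(1/eps)/(1 - |lambda_2|)
= log(100)/(1 - 0.1600) = 4.6052/0.8400
= 5.4823

5.4823


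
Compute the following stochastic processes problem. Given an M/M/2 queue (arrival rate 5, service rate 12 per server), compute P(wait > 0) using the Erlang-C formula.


a = lambda/mu = 0.4167
rho = a/c = 0.2083
Erlang-C formula applied:
C(c,a) = 0.0718

0.0718


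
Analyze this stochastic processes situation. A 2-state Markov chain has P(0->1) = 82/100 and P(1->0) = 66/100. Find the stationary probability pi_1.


Stationary distribution: pi_0 = p10/(p01+p10), pi_1 = p01/(p01+p10)
p01 = 0.8200, p10 = 0.6600
pi_1 = 0.5541

0.5541


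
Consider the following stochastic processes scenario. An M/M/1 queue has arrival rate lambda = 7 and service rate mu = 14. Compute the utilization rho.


rho = lambda/mu
= 7/14
= 0.5000

0.5000


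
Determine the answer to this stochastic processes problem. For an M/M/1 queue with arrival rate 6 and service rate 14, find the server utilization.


rho = lambda/mu
= 6/14
= 0.4286

0.4286


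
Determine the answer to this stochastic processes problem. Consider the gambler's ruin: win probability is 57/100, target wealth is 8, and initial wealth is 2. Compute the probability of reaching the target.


Gambler's ruin formula:
r = q/p = 0.4300/0.5700 = 0.7544
P(win) = (1 - r^i)/(1 - r^N)
= (1 - 0.7544^2)/(1 - 0.7544^8)
= 0.4814

0.4814


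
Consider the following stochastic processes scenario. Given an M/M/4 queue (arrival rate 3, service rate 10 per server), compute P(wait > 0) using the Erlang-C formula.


a = lambda/mu = 0.3000
rho = a/c = 0.0750
Erlang-C formula applied:
C(c,a) = 2.7030e-04

2.7030e-04


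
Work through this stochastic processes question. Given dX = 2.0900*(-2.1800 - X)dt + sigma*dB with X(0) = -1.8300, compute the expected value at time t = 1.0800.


E[X(t)] = mu + (X(0) - mu)*exp(-theta*t)
= -2.1800 + (-1.8300 - -2.1800)*exp(-2.0900*1.0800)
= -2.1800 + 0.3500 * 0.1046
= -2.1434

-2.1434


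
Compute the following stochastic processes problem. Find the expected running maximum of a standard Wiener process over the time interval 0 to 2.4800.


E(max B(s)) = sqrt(2t/pi)
= sqrt(2*2.4800/pi)
= sqrt(1.5788)
= 1.2565

1.2565


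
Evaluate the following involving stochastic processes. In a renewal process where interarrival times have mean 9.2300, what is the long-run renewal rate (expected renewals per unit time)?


Long-run renewal rate = 1/E(X)
= 1/9.2300
= 0.1083

0.1083


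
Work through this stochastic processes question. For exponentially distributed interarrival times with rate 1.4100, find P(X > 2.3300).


P(X > t) = exp(-lambda * t)
= exp(-1.4100 * 2.3300)
= exp(-3.2853) = 0.0374

0.0374


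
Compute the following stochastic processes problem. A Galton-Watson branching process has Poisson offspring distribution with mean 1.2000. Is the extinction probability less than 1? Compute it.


Since mu = 1.2000 > 1, extinction prob q < 1.
Solve s = exp(mu*(s-1)) iteratively.
q = 0.6863

0.6863


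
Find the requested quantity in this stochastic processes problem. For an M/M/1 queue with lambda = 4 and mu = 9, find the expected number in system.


rho = 4/9 = 0.4444
L = rho/(1-rho)
= 0.4444/0.5556
= 0.8000

0.8000


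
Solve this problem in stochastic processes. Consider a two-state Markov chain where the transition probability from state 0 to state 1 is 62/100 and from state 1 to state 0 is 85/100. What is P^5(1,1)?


Computing P^5 by matrix multiplication.
P = [[0.3800, 0.6200], [0.8500, 0.1500]]
After raising P to the power 5:
P^5(1,1) = 0.4085

0.4085


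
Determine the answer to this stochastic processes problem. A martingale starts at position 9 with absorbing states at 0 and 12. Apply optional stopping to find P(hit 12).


By optional stopping theorem: E(M at tau) = M(0) = 9
P(hit 12)*12 + P(hit 0)*0 = 9
P(hit 12) = (9 - 0)/(12 - 0) = 3/4 = 0.7500

0.7500


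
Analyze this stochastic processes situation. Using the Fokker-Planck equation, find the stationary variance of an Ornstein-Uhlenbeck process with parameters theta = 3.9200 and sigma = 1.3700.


Stationary variance = sigma^2 / (2*theta)
= 1.3700^2 / (2*3.9200)
= 1.8769 / 7.8400
= 0.2394

0.2394


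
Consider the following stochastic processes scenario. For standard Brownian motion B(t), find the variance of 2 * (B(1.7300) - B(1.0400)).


Var(alpha*(B(t)-B(s))) = alpha^2 * (t-s)
= 2^2 * (1.7300 - 1.0400)
= 4 * 0.6900
= 2.7600

2.7600


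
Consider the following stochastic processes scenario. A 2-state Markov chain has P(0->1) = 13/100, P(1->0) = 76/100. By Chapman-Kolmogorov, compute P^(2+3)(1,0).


P^5 = P^2 * P^3
Computing via matrix multiplication of the transition matrix.
Entry (1,0) of P^5 = 0.8539

0.8539


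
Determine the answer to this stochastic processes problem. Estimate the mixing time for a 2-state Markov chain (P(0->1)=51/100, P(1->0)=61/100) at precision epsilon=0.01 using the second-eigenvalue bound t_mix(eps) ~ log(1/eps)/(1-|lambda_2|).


lambda_2 = |1 - p01 - p10| = |1 - 0.5100 - 0.6100| = 0.1200
t_mix ~ log(1/eps)/(1 - |lambda_2|)
= log(100)/(1 - 0.1200) = 4.6052/0.8800
= 5.2331

5.2331


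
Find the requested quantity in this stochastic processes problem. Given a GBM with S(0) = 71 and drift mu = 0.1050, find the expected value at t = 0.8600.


E[S(t)] = S(0) * exp(mu * t)
= 71 * exp(0.1050 * 0.8600)
= 71 * 1.0945
= 77.7097

77.7097


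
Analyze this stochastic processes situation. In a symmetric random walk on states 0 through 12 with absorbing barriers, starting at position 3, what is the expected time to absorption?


For symmetric RW on 0,...,N with absorbing barriers, E(i) = i*(N-i)
E(3) = 3 * 9 = 27

27


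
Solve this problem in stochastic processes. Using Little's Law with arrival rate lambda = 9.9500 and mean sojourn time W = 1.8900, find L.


Little's Law: L = lambda * W
= 9.9500 * 1.8900
= 18.8055

18.8055


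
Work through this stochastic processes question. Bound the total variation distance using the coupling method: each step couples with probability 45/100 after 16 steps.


TV distance bound <= (1-delta)^n
= (1 - 0.4500)^16
= 0.5500^16
= 7.0114e-05

7.0114e-05


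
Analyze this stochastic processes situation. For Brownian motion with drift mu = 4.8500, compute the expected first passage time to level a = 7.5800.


Expected first passage time = a/mu
= 7.5800/4.8500
= 1.5629

1.5629


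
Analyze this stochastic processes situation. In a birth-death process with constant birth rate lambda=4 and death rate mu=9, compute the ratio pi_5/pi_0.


For birth-death process, pi_n/pi_0 = (lambda/mu)^n
= (4/9)^5
= 0.0173

0.0173


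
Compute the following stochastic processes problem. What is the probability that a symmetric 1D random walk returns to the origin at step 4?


P(S(4) = 0) = C(4,2) / 4^2
= 6 / 16
= 0.3750

0.3750


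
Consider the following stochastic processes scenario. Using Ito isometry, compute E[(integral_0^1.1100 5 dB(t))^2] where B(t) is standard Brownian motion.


By Ito isometry: E[(int f dB)^2] = int f^2 dt
= 5^2 * 1.1100
= 25 * 1.1100 = 27.7500

27.7500


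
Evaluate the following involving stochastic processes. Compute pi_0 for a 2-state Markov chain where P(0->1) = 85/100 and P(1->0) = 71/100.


Stationary distribution: pi_0 = p10/(p01+p10), pi_1 = p01/(p01+p10)
p01 = 0.8500, p10 = 0.7100
pi_0 = 0.4551

0.4551


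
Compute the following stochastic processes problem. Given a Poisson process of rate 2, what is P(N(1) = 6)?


P(N(t)=k) = (lambda*t)^k * exp(-lambda*t) / k!
lambda*t = 2
= 2^6 * exp(-2) / 6!
= 64 * 0.1353 / 720
= 0.0120

0.0120


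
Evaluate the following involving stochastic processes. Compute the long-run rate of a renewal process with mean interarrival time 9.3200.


Long-run renewal rate = 1/E(X)
= 1/9.3200
= 0.1073

0.1073


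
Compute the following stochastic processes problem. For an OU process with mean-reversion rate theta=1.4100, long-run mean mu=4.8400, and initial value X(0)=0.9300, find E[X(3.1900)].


E[X(t)] = mu + (X(0) - mu)*exp(-theta*t)
= 4.8400 + (0.9300 - 4.8400)*exp(-1.4100*3.1900)
= 4.8400 + -3.9100 * 0.0111
= 4.7965

4.7965


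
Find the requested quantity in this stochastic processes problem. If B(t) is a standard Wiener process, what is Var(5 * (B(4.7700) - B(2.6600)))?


Var(alpha*(B(t)-B(s))) = alpha^2 * (t-s)
= 5^2 * (4.7700 - 2.6600)
= 25 * 2.1100
= 52.7500

52.7500


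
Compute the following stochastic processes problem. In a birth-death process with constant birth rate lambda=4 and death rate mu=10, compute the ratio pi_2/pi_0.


For birth-death process, pi_n/pi_0 = (lambda/mu)^n
= (4/10)^2
= 0.1600

0.1600


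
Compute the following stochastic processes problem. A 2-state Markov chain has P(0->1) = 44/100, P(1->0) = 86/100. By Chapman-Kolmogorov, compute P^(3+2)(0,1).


P^5 = P^3 * P^2
Computing via matrix multiplication of the transition matrix.
Entry (0,1) of P^5 = 0.3393

0.3393


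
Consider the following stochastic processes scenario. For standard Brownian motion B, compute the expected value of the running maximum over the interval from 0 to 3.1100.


E(max B(s)) = sqrt(2t/pi)
= sqrt(2*3.1100/pi)
= sqrt(1.9799)
= 1.4071

1.4071


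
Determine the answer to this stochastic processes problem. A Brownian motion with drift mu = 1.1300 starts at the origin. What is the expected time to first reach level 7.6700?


Expected first passage time = a/mu
= 7.6700/1.1300
= 6.7876

6.7876


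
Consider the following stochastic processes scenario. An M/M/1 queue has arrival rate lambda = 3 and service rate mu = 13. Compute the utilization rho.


rho = lambda/mu
= 3/13
= 0.2308

0.2308
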